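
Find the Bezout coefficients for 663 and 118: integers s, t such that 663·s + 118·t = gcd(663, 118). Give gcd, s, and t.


Euclidean algorithm on (663, 118) — divide until remainder is 0:
  663 = 5 · 118 + 73
  118 = 1 · 73 + 45
  73 = 1 · 45 + 28
  45 = 1 · 28 + 17
  28 = 1 · 17 + 11
  17 = 1 · 11 + 6
  11 = 1 · 6 + 5
  6 = 1 · 5 + 1
  5 = 5 · 1 + 0
gcd(663, 118) = 1.
Track Bezout coefficients alongside the remainders: start with r₀ = 663 = a·1 + b·0 (s = 1, t = 0) and r₁ = 118 = a·0 + b·1 (s = 0, t = 1); each new remainder r_{k+1} = r_{k-1} − q_k·r_k inherits s_{k+1} = s_{k-1} − q_k·s_k, t_{k+1} = t_{k-1} − q_k·t_k, so r_k = a·s_k + b·t_k at every step:
  q = 5: r = 73, s = 1 − 5·0 = 1, t = 0 − 5·1 = -5  (check: 663·1 + 118·(-5) = 73)
  q = 1: r = 45, s = 0 − 1·1 = -1, t = 1 − 1·(-5) = 6  (check: 663·(-1) + 118·6 = 45)
  q = 1: r = 28, s = 1 − 1·(-1) = 2, t = -5 − 1·6 = -11  (check: 663·2 + 118·(-11) = 28)
  q = 1: r = 17, s = -1 − 1·2 = -3, t = 6 − 1·(-11) = 17  (check: 663·(-3) + 118·17 = 17)
  q = 1: r = 11, s = 2 − 1·(-3) = 5, t = -11 − 1·17 = -28  (check: 663·5 + 118·(-28) = 11)
  q = 1: r = 6, s = -3 − 1·5 = -8, t = 17 − 1·(-28) = 45  (check: 663·(-8) + 118·45 = 6)
  q = 1: r = 5, s = 5 − 1·(-8) = 13, t = -28 − 1·45 = -73  (check: 663·13 + 118·(-73) = 5)
  q = 1: r = 1, s = -8 − 1·13 = -21, t = 45 − 1·(-73) = 118  (check: 663·(-21) + 118·118 = 1)
The row with r = 1 (the gcd) gives the Bezout coefficients s = -21, t = 118.
Result: 663 · (-21) + 118 · (118) = 1.

gcd(663, 118) = 1; s = -21, t = 118 (check: 663·(-21) + 118·118 = 1).


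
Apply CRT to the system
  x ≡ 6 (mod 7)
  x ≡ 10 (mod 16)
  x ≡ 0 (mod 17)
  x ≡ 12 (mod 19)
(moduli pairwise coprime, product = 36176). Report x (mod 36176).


Product of moduli M = 7 · 16 · 17 · 19 = 36176.
Merge one congruence at a time:
  Start: x ≡ 6 (mod 7).
  Combine with x ≡ 10 (mod 16); new modulus lcm = 112.
    Write x = 6 + 7·t and substitute into x ≡ 10 (mod 16): 7·t ≡ 10 − 6 = 4 (mod 16).
    The inverse of 7 mod 16 is 7 (since 7·7 = 49 = 3·16 + 1), so t ≡ 7·4 = 28 ≡ 12 (mod 16).
    Then x = 6 + 7·12 = 90, valid modulo lcm(7, 16) = 112: x ≡ 90 (mod 112).
  Combine with x ≡ 0 (mod 17); new modulus lcm = 1904.
    Write x = 90 + 112·t and substitute into x ≡ 0 (mod 17): 112·t ≡ 0 − 90 = -90 (mod 17).
    Reduce coefficients mod 17: 10·t ≡ 12 (mod 17).
    The inverse of 10 mod 17 is 12 (since 10·12 = 120 = 7·17 + 1), so t ≡ 12·12 = 144 ≡ 8 (mod 17).
    Then x = 90 + 112·8 = 986, valid modulo lcm(112, 17) = 1904: x ≡ 986 (mod 1904).
  Combine with x ≡ 12 (mod 19); new modulus lcm = 36176.
    Write x = 986 + 1904·t and substitute into x ≡ 12 (mod 19): 1904·t ≡ 12 − 986 = -974 (mod 19).
    Reduce coefficients mod 19: 4·t ≡ 14 (mod 19).
    The inverse of 4 mod 19 is 5 (since 4·5 = 20 = 1·19 + 1), so t ≡ 5·14 = 70 ≡ 13 (mod 19).
    Then x = 986 + 1904·13 = 25738, valid modulo lcm(1904, 19) = 36176: x ≡ 25738 (mod 36176).
Verify against each original: 25738 mod 7 = 6, 25738 mod 16 = 10, 25738 mod 17 = 0, 25738 mod 19 = 12.

x ≡ 25738 (mod 36176).


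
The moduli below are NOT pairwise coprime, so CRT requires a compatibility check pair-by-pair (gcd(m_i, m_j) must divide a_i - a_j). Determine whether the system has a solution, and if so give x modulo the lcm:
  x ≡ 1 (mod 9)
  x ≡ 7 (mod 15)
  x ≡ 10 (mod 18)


Moduli 9, 15, 18 are not pairwise coprime, so CRT works modulo lcm(m_i) when all pairwise compatibility conditions hold.
Pairwise compatibility: gcd(m_i, m_j) must divide a_i - a_j for every pair.
Merge one congruence at a time:
  Start: x ≡ 1 (mod 9).
  Combine with x ≡ 7 (mod 15): gcd(9, 15) = 3; 7 - 1 = 6, which IS divisible by 3, so compatible.
    Write x = 1 + 9·t and substitute into x ≡ 7 (mod 15): 9·t ≡ 7 − 1 = 6 (mod 15).
    Divide the congruence (and modulus) by g = 3: 3·t ≡ 2 (mod 5).
    The inverse of 3 mod 5 is 2 (since 3·2 = 6 = 1·5 + 1), so t ≡ 2·2 = 4 ≡ 4 (mod 5).
    Then x = 1 + 9·4 = 37, valid modulo lcm(9, 15) = 45: x ≡ 37 (mod 45).
  Combine with x ≡ 10 (mod 18): gcd(45, 18) = 9; 10 - 37 = -27, which IS divisible by 9, so compatible.
    Write x = 37 + 45·t and substitute into x ≡ 10 (mod 18): 45·t ≡ 10 − 37 = -27 (mod 18).
    Divide the congruence (and modulus) by g = 9: 5·t ≡ -3 (mod 2).
    Reduce coefficients mod 2: 1·t ≡ 1 (mod 2).
    So t ≡ 1 (mod 2).
    Then x = 37 + 45·1 = 82, valid modulo lcm(45, 18) = 90: x ≡ 82 (mod 90).
Verify: 82 mod 9 = 1, 82 mod 15 = 7, 82 mod 18 = 10.

x ≡ 82 (mod 90).


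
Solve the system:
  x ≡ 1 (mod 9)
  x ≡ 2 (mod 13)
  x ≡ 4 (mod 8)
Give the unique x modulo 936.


Moduli 9, 13, 8 are pairwise coprime; by CRT there is a unique solution modulo M = 9 · 13 · 8 = 936.
Solve pairwise, accumulating the modulus:
  Start with x ≡ 1 (mod 9).
  Combine with x ≡ 2 (mod 13): since gcd(9, 13) = 1, we get a unique residue mod 117.
    Write x = 1 + 9·t and substitute into x ≡ 2 (mod 13): 9·t ≡ 2 − 1 = 1 (mod 13).
    The inverse of 9 mod 13 is 3 (since 9·3 = 27 = 2·13 + 1), so t ≡ 3·1 = 3 ≡ 3 (mod 13).
    Then x = 1 + 9·3 = 28, valid modulo lcm(9, 13) = 117: x ≡ 28 (mod 117).
  Combine with x ≡ 4 (mod 8): since gcd(117, 8) = 1, we get a unique residue mod 936.
    Write x = 28 + 117·t and substitute into x ≡ 4 (mod 8): 117·t ≡ 4 − 28 = -24 (mod 8).
    Reduce coefficients mod 8: 5·t ≡ 0 (mod 8).
    The inverse of 5 mod 8 is 5 (since 5·5 = 25 = 3·8 + 1), so t ≡ 5·0 = 0 ≡ 0 (mod 8).
    Then x = 28 + 117·0 = 28, valid modulo lcm(117, 8) = 936: x ≡ 28 (mod 936).
Verify: 28 mod 9 = 1 ✓, 28 mod 13 = 2 ✓, 28 mod 8 = 4 ✓.

x ≡ 28 (mod 936).


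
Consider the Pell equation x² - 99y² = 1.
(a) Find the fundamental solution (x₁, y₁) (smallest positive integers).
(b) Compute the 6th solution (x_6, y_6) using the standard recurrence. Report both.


Step 1: Find the fundamental solution (x₁, y₁) of x² - 99y² = 1.
  Expand √99 as a continued fraction. a₀ = ⌊√99⌋ = 9; iterate m_{k+1} = d_k·a_k − m_k, d_{k+1} = (99 − m_{k+1}²)/d_k, a_{k+1} = ⌊(a₀ + m_{k+1})/d_{k+1}⌋ (starting m₀ = 0, d₀ = 1), with convergents p_k = a_k·p_{k-1} + p_{k-2}, q_k = a_k·q_{k-1} + q_{k-2} (p₋₁ = 1, q₋₁ = 0):
  k = 0: a₀ = 9; p₀/q₀ = 9/1; p₀² − 99·q₀² = 81 − 99 = -18.
  k = 1: m = 9, d = 18, a = ⌊(9 + 9)/18⌋ = 1; p/q = (1·9 + 1)/(1·1 + 0) = 10/1; p² − 99·q² = 100 − 99 = 1.
  The first convergent with p² − 99·q² = 1 gives the fundamental solution (x₁, y₁) = (10, 1).
Step 2: Apply the recurrence (x_{n+1}, y_{n+1}) = (x₁x_n + 99y₁y_n, x₁y_n + y₁x_n) repeatedly.
  From (x_1, y_1) = (10, 1): x_2 = 10·10 + 99·1·1 = 199; y_2 = 10·1 + 1·10 = 20.
  From (x_2, y_2) = (199, 20): x_3 = 10·199 + 99·1·20 = 3970; y_3 = 10·20 + 1·199 = 399.
  From (x_3, y_3) = (3970, 399): x_4 = 10·3970 + 99·1·399 = 79201; y_4 = 10·399 + 1·3970 = 7960.
  From (x_4, y_4) = (79201, 7960): x_5 = 10·79201 + 99·1·7960 = 1580050; y_5 = 10·7960 + 1·79201 = 158801.
  From (x_5, y_5) = (1580050, 158801): x_6 = 10·1580050 + 99·1·158801 = 31521799; y_6 = 10·158801 + 1·1580050 = 3168060.
Step 3: Verify x_6² - 99·y_6² = 993623812196401 - 993623812196400 = 1 (should be 1). ✓

(x_1, y_1) = (10, 1); (x_6, y_6) = (31521799, 3168060).


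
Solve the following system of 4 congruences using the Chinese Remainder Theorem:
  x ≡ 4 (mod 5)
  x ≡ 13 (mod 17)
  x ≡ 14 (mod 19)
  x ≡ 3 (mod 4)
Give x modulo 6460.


Product of moduli M = 5 · 17 · 19 · 4 = 6460.
Merge one congruence at a time:
  Start: x ≡ 4 (mod 5).
  Combine with x ≡ 13 (mod 17); new modulus lcm = 85.
    Write x = 4 + 5·t and substitute into x ≡ 13 (mod 17): 5·t ≡ 13 − 4 = 9 (mod 17).
    The inverse of 5 mod 17 is 7 (since 5·7 = 35 = 2·17 + 1), so t ≡ 7·9 = 63 ≡ 12 (mod 17).
    Then x = 4 + 5·12 = 64, valid modulo lcm(5, 17) = 85: x ≡ 64 (mod 85).
  Combine with x ≡ 14 (mod 19); new modulus lcm = 1615.
    Write x = 64 + 85·t and substitute into x ≡ 14 (mod 19): 85·t ≡ 14 − 64 = -50 (mod 19).
    Reduce coefficients mod 19: 9·t ≡ 7 (mod 19).
    The inverse of 9 mod 19 is 17 (since 9·17 = 153 = 8·19 + 1), so t ≡ 17·7 = 119 ≡ 5 (mod 19).
    Then x = 64 + 85·5 = 489, valid modulo lcm(85, 19) = 1615: x ≡ 489 (mod 1615).
  Combine with x ≡ 3 (mod 4); new modulus lcm = 6460.
    Write x = 489 + 1615·t and substitute into x ≡ 3 (mod 4): 1615·t ≡ 3 − 489 = -486 (mod 4).
    Reduce coefficients mod 4: 3·t ≡ 2 (mod 4).
    The inverse of 3 mod 4 is 3 (since 3·3 = 9 = 2·4 + 1), so t ≡ 3·2 = 6 ≡ 2 (mod 4).
    Then x = 489 + 1615·2 = 3719, valid modulo lcm(1615, 4) = 6460: x ≡ 3719 (mod 6460).
Verify against each original: 3719 mod 5 = 4, 3719 mod 17 = 13, 3719 mod 19 = 14, 3719 mod 4 = 3.

x ≡ 3719 (mod 6460).


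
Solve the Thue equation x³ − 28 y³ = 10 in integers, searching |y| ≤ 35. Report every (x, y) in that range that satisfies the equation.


The equation is x³ - 28y³ = 10. For fixed y, x³ = 28·y³ + 10, so a solution requires the RHS to be a perfect cube.
Strategy: iterate y from -35 to 35, compute RHS = 28·y³ + 10, and check whether it is a (positive or negative) perfect cube.
Check small values of y:
  y = 0: RHS = 10 is not a perfect cube.
  y = 1: RHS = 38 is not a perfect cube.
  y = -1: RHS = -18 is not a perfect cube.
  y = 2: RHS = 234 is not a perfect cube.
  y = -2: RHS = -214 is not a perfect cube.
  y = 3: RHS = 766 is not a perfect cube.
  y = -3: RHS = -746 is not a perfect cube.
Continuing the search up to |y| = 35 finds no solutions either.
No (x, y) in the scanned range satisfies the equation.

No integer solutions with |y| ≤ 35.


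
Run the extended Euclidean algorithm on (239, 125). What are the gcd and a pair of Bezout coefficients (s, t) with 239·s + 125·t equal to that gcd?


Euclidean algorithm on (239, 125) — divide until remainder is 0:
  239 = 1 · 125 + 114
  125 = 1 · 114 + 11
  114 = 10 · 11 + 4
  11 = 2 · 4 + 3
  4 = 1 · 3 + 1
  3 = 3 · 1 + 0
gcd(239, 125) = 1.
Track Bezout coefficients alongside the remainders: start with r₀ = 239 = a·1 + b·0 (s = 1, t = 0) and r₁ = 125 = a·0 + b·1 (s = 0, t = 1); each new remainder r_{k+1} = r_{k-1} − q_k·r_k inherits s_{k+1} = s_{k-1} − q_k·s_k, t_{k+1} = t_{k-1} − q_k·t_k, so r_k = a·s_k + b·t_k at every step:
  q = 1: r = 114, s = 1 − 1·0 = 1, t = 0 − 1·1 = -1  (check: 239·1 + 125·(-1) = 114)
  q = 1: r = 11, s = 0 − 1·1 = -1, t = 1 − 1·(-1) = 2  (check: 239·(-1) + 125·2 = 11)
  q = 10: r = 4, s = 1 − 10·(-1) = 11, t = -1 − 10·2 = -21  (check: 239·11 + 125·(-21) = 4)
  q = 2: r = 3, s = -1 − 2·11 = -23, t = 2 − 2·(-21) = 44  (check: 239·(-23) + 125·44 = 3)
  q = 1: r = 1, s = 11 − 1·(-23) = 34, t = -21 − 1·44 = -65  (check: 239·34 + 125·(-65) = 1)
The row with r = 1 (the gcd) gives the Bezout coefficients s = 34, t = -65.
Result: 239 · (34) + 125 · (-65) = 1.

gcd(239, 125) = 1; s = 34, t = -65 (check: 239·34 + 125·(-65) = 1).


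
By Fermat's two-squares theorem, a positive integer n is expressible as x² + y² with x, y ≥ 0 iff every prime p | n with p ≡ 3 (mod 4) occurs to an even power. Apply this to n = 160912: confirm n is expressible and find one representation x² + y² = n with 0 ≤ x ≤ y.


Step 1: Factor n = 160912 = 2^4 · 89 · 113.
Step 2: Check the mod-4 condition on each prime factor: 2 = 2 (special); 89 ≡ 1 (mod 4), exponent 1; 113 ≡ 1 (mod 4), exponent 1.
All primes ≡ 3 (mod 4) appear to even exponent (or don't appear), so by the two-squares theorem n IS expressible as a sum of two squares.
Step 3: Build a representation. Group n = k² · m with k = 4 and m = 89 · 113 = 10057 (a product of primes ≡ 1 (mod 4)); a representation of m scales to one of n via (k·x)² + (k·y)² = k²(x² + y²). Each prime p ≡ 1 (mod 4) is itself a sum of two squares; find a² by testing p − a² for a perfect square:
  89: 89 − 1² = 88, 89 − 2² = 85, 89 − 3² = 80, 89 − 4² = 73, 89 − 5² = 64 = 8² ⇒ 89 = 5² + 8².
  113: 113 − 1² = 112, 113 − 2² = 109, 113 − 3² = 104, 113 − 4² = 97, 113 − 5² = 88, 113 − 6² = 77, 113 − 7² = 64 = 8² ⇒ 113 = 7² + 8².
  Combine using the Brahmagupta–Fibonacci identity (a² + b²)(c² + d²) = (ac − bd)² + (ad + bc)² = (ac + bd)² + (ad − bc)²:
  89 · 113 = 10057: from (5² + 8²)(7² + 8²), take (5·7 − 8·8, 5·8 + 8·7) = (35 − 64, 40 + 56) = (-29, 96); dropping signs (only squares matter) gives (29, 96); check 29² + 96² = 841 + 9216 = 10057 ✓.
  Scale by k = 4: (4·29, 4·96) = (116, 384).
Step 4: Order so x ≤ y and verify: 116² + 384² = 13456 + 147456 = 160912 = n. ✓

n = 160912 = 116² + 384² (one valid representation with x ≤ y).


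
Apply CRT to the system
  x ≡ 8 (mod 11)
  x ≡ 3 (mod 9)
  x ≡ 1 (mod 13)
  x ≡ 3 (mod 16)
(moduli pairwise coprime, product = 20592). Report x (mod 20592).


Product of moduli M = 11 · 9 · 13 · 16 = 20592.
Merge one congruence at a time:
  Start: x ≡ 8 (mod 11).
  Combine with x ≡ 3 (mod 9); new modulus lcm = 99.
    Write x = 8 + 11·t and substitute into x ≡ 3 (mod 9): 11·t ≡ 3 − 8 = -5 (mod 9).
    Reduce coefficients mod 9: 2·t ≡ 4 (mod 9).
    The inverse of 2 mod 9 is 5 (since 2·5 = 10 = 1·9 + 1), so t ≡ 5·4 = 20 ≡ 2 (mod 9).
    Then x = 8 + 11·2 = 30, valid modulo lcm(11, 9) = 99: x ≡ 30 (mod 99).
  Combine with x ≡ 1 (mod 13); new modulus lcm = 1287.
    Write x = 30 + 99·t and substitute into x ≡ 1 (mod 13): 99·t ≡ 1 − 30 = -29 (mod 13).
    Reduce coefficients mod 13: 8·t ≡ 10 (mod 13).
    The inverse of 8 mod 13 is 5 (since 8·5 = 40 = 3·13 + 1), so t ≡ 5·10 = 50 ≡ 11 (mod 13).
    Then x = 30 + 99·11 = 1119, valid modulo lcm(99, 13) = 1287: x ≡ 1119 (mod 1287).
  Combine with x ≡ 3 (mod 16); new modulus lcm = 20592.
    Write x = 1119 + 1287·t and substitute into x ≡ 3 (mod 16): 1287·t ≡ 3 − 1119 = -1116 (mod 16).
    Reduce coefficients mod 16: 7·t ≡ 4 (mod 16).
    The inverse of 7 mod 16 is 7 (since 7·7 = 49 = 3·16 + 1), so t ≡ 7·4 = 28 ≡ 12 (mod 16).
    Then x = 1119 + 1287·12 = 16563, valid modulo lcm(1287, 16) = 20592: x ≡ 16563 (mod 20592).
Verify against each original: 16563 mod 11 = 8, 16563 mod 9 = 3, 16563 mod 13 = 1, 16563 mod 16 = 3.

x ≡ 16563 (mod 20592).


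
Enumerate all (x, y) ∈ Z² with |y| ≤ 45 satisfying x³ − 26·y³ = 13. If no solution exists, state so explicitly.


The equation is x³ - 26y³ = 13. For fixed y, x³ = 26·y³ + 13, so a solution requires the RHS to be a perfect cube.
Strategy: iterate y from -45 to 45, compute RHS = 26·y³ + 13, and check whether it is a (positive or negative) perfect cube.
Check small values of y:
  y = 0: RHS = 13 is not a perfect cube.
  y = 1: RHS = 39 is not a perfect cube.
  y = -1: RHS = -13 is not a perfect cube.
  y = 2: RHS = 221 is not a perfect cube.
  y = -2: RHS = -195 is not a perfect cube.
  y = 3: RHS = 715 is not a perfect cube.
  y = -3: RHS = -689 is not a perfect cube.
Continuing the search up to |y| = 45 finds no solutions either.
No (x, y) in the scanned range satisfies the equation.

No integer solutions with |y| ≤ 45.


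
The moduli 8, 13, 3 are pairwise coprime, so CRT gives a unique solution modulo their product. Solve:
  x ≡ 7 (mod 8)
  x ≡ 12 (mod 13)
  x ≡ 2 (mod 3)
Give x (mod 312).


Moduli 8, 13, 3 are pairwise coprime; by CRT there is a unique solution modulo M = 8 · 13 · 3 = 312.
Solve pairwise, accumulating the modulus:
  Start with x ≡ 7 (mod 8).
  Combine with x ≡ 12 (mod 13): since gcd(8, 13) = 1, we get a unique residue mod 104.
    Write x = 7 + 8·t and substitute into x ≡ 12 (mod 13): 8·t ≡ 12 − 7 = 5 (mod 13).
    The inverse of 8 mod 13 is 5 (since 8·5 = 40 = 3·13 + 1), so t ≡ 5·5 = 25 ≡ 12 (mod 13).
    Then x = 7 + 8·12 = 103, valid modulo lcm(8, 13) = 104: x ≡ 103 (mod 104).
  Combine with x ≡ 2 (mod 3): since gcd(104, 3) = 1, we get a unique residue mod 312.
    Write x = 103 + 104·t and substitute into x ≡ 2 (mod 3): 104·t ≡ 2 − 103 = -101 (mod 3).
    Reduce coefficients mod 3: 2·t ≡ 1 (mod 3).
    The inverse of 2 mod 3 is 2 (since 2·2 = 4 = 1·3 + 1), so t ≡ 2·1 = 2 ≡ 2 (mod 3).
    Then x = 103 + 104·2 = 311, valid modulo lcm(104, 3) = 312: x ≡ 311 (mod 312).
Verify: 311 mod 8 = 7 ✓, 311 mod 13 = 12 ✓, 311 mod 3 = 2 ✓.

x ≡ 311 (mod 312).


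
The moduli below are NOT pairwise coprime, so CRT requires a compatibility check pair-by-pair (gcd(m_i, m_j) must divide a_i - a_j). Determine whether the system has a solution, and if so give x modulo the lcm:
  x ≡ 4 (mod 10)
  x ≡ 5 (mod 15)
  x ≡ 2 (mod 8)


Moduli 10, 15, 8 are not pairwise coprime, so CRT works modulo lcm(m_i) when all pairwise compatibility conditions hold.
Pairwise compatibility: gcd(m_i, m_j) must divide a_i - a_j for every pair.
Merge one congruence at a time:
  Start: x ≡ 4 (mod 10).
  Combine with x ≡ 5 (mod 15): gcd(10, 15) = 5, and 5 - 4 = 1 is NOT divisible by 5.
    ⇒ system is inconsistent (no integer solution).

No solution (the system is inconsistent).


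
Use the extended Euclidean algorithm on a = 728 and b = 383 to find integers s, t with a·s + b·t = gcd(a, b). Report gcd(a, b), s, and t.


Euclidean algorithm on (728, 383) — divide until remainder is 0:
  728 = 1 · 383 + 345
  383 = 1 · 345 + 38
  345 = 9 · 38 + 3
  38 = 12 · 3 + 2
  3 = 1 · 2 + 1
  2 = 2 · 1 + 0
gcd(728, 383) = 1.
Track Bezout coefficients alongside the remainders: start with r₀ = 728 = a·1 + b·0 (s = 1, t = 0) and r₁ = 383 = a·0 + b·1 (s = 0, t = 1); each new remainder r_{k+1} = r_{k-1} − q_k·r_k inherits s_{k+1} = s_{k-1} − q_k·s_k, t_{k+1} = t_{k-1} − q_k·t_k, so r_k = a·s_k + b·t_k at every step:
  q = 1: r = 345, s = 1 − 1·0 = 1, t = 0 − 1·1 = -1  (check: 728·1 + 383·(-1) = 345)
  q = 1: r = 38, s = 0 − 1·1 = -1, t = 1 − 1·(-1) = 2  (check: 728·(-1) + 383·2 = 38)
  q = 9: r = 3, s = 1 − 9·(-1) = 10, t = -1 − 9·2 = -19  (check: 728·10 + 383·(-19) = 3)
  q = 12: r = 2, s = -1 − 12·10 = -121, t = 2 − 12·(-19) = 230  (check: 728·(-121) + 383·230 = 2)
  q = 1: r = 1, s = 10 − 1·(-121) = 131, t = -19 − 1·230 = -249  (check: 728·131 + 383·(-249) = 1)
The row with r = 1 (the gcd) gives the Bezout coefficients s = 131, t = -249.
Result: 728 · (131) + 383 · (-249) = 1.

gcd(728, 383) = 1; s = 131, t = -249 (check: 728·131 + 383·(-249) = 1).


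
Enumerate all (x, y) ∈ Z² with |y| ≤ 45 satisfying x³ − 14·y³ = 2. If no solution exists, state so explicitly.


The equation is x³ - 14y³ = 2. For fixed y, x³ = 14·y³ + 2, so a solution requires the RHS to be a perfect cube.
Strategy: iterate y from -45 to 45, compute RHS = 14·y³ + 2, and check whether it is a (positive or negative) perfect cube.
Check small values of y:
  y = 0: RHS = 2 is not a perfect cube.
  y = 1: RHS = 16 is not a perfect cube.
  y = -1: RHS = -12 is not a perfect cube.
  y = 2: RHS = 114 is not a perfect cube.
  y = -2: RHS = -110 is not a perfect cube.
  y = 3: RHS = 380 is not a perfect cube.
  y = -3: RHS = -376 is not a perfect cube.
Continuing the search up to |y| = 45 finds no solutions either.
No (x, y) in the scanned range satisfies the equation.

No integer solutions with |y| ≤ 45.


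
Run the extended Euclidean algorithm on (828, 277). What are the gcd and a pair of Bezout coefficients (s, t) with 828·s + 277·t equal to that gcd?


Euclidean algorithm on (828, 277) — divide until remainder is 0:
  828 = 2 · 277 + 274
  277 = 1 · 274 + 3
  274 = 91 · 3 + 1
  3 = 3 · 1 + 0
gcd(828, 277) = 1.
Track Bezout coefficients alongside the remainders: start with r₀ = 828 = a·1 + b·0 (s = 1, t = 0) and r₁ = 277 = a·0 + b·1 (s = 0, t = 1); each new remainder r_{k+1} = r_{k-1} − q_k·r_k inherits s_{k+1} = s_{k-1} − q_k·s_k, t_{k+1} = t_{k-1} − q_k·t_k, so r_k = a·s_k + b·t_k at every step:
  q = 2: r = 274, s = 1 − 2·0 = 1, t = 0 − 2·1 = -2  (check: 828·1 + 277·(-2) = 274)
  q = 1: r = 3, s = 0 − 1·1 = -1, t = 1 − 1·(-2) = 3  (check: 828·(-1) + 277·3 = 3)
  q = 91: r = 1, s = 1 − 91·(-1) = 92, t = -2 − 91·3 = -275  (check: 828·92 + 277·(-275) = 1)
The row with r = 1 (the gcd) gives the Bezout coefficients s = 92, t = -275.
Result: 828 · (92) + 277 · (-275) = 1.

gcd(828, 277) = 1; s = 92, t = -275 (check: 828·92 + 277·(-275) = 1).


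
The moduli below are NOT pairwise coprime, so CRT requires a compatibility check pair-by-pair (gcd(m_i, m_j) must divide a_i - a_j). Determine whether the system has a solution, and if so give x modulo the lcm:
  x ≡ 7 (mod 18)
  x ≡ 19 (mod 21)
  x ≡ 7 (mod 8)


Moduli 18, 21, 8 are not pairwise coprime, so CRT works modulo lcm(m_i) when all pairwise compatibility conditions hold.
Pairwise compatibility: gcd(m_i, m_j) must divide a_i - a_j for every pair.
Merge one congruence at a time:
  Start: x ≡ 7 (mod 18).
  Combine with x ≡ 19 (mod 21): gcd(18, 21) = 3; 19 - 7 = 12, which IS divisible by 3, so compatible.
    Write x = 7 + 18·t and substitute into x ≡ 19 (mod 21): 18·t ≡ 19 − 7 = 12 (mod 21).
    Divide the congruence (and modulus) by g = 3: 6·t ≡ 4 (mod 7).
    The inverse of 6 mod 7 is 6 (since 6·6 = 36 = 5·7 + 1), so t ≡ 6·4 = 24 ≡ 3 (mod 7).
    Then x = 7 + 18·3 = 61, valid modulo lcm(18, 21) = 126: x ≡ 61 (mod 126).
  Combine with x ≡ 7 (mod 8): gcd(126, 8) = 2; 7 - 61 = -54, which IS divisible by 2, so compatible.
    Write x = 61 + 126·t and substitute into x ≡ 7 (mod 8): 126·t ≡ 7 − 61 = -54 (mod 8).
    Divide the congruence (and modulus) by g = 2: 63·t ≡ -27 (mod 4).
    Reduce coefficients mod 4: 3·t ≡ 1 (mod 4).
    The inverse of 3 mod 4 is 3 (since 3·3 = 9 = 2·4 + 1), so t ≡ 3·1 = 3 ≡ 3 (mod 4).
    Then x = 61 + 126·3 = 439, valid modulo lcm(126, 8) = 504: x ≡ 439 (mod 504).
Verify: 439 mod 18 = 7, 439 mod 21 = 19, 439 mod 8 = 7.

x ≡ 439 (mod 504).


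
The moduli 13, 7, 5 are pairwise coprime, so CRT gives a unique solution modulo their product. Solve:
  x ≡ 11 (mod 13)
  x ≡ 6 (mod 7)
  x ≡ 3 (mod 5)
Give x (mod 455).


Moduli 13, 7, 5 are pairwise coprime; by CRT there is a unique solution modulo M = 13 · 7 · 5 = 455.
Solve pairwise, accumulating the modulus:
  Start with x ≡ 11 (mod 13).
  Combine with x ≡ 6 (mod 7): since gcd(13, 7) = 1, we get a unique residue mod 91.
    Write x = 11 + 13·t and substitute into x ≡ 6 (mod 7): 13·t ≡ 6 − 11 = -5 (mod 7).
    Reduce coefficients mod 7: 6·t ≡ 2 (mod 7).
    The inverse of 6 mod 7 is 6 (since 6·6 = 36 = 5·7 + 1), so t ≡ 6·2 = 12 ≡ 5 (mod 7).
    Then x = 11 + 13·5 = 76, valid modulo lcm(13, 7) = 91: x ≡ 76 (mod 91).
  Combine with x ≡ 3 (mod 5): since gcd(91, 5) = 1, we get a unique residue mod 455.
    Write x = 76 + 91·t and substitute into x ≡ 3 (mod 5): 91·t ≡ 3 − 76 = -73 (mod 5).
    Reduce coefficients mod 5: 1·t ≡ 2 (mod 5).
    So t ≡ 2 (mod 5).
    Then x = 76 + 91·2 = 258, valid modulo lcm(91, 5) = 455: x ≡ 258 (mod 455).
Verify: 258 mod 13 = 11 ✓, 258 mod 7 = 6 ✓, 258 mod 5 = 3 ✓.

x ≡ 258 (mod 455).


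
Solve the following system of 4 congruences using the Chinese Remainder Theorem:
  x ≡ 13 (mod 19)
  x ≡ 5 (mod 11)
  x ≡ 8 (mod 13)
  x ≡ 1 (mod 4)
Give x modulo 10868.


Product of moduli M = 19 · 11 · 13 · 4 = 10868.
Merge one congruence at a time:
  Start: x ≡ 13 (mod 19).
  Combine with x ≡ 5 (mod 11); new modulus lcm = 209.
    Write x = 13 + 19·t and substitute into x ≡ 5 (mod 11): 19·t ≡ 5 − 13 = -8 (mod 11).
    Reduce coefficients mod 11: 8·t ≡ 3 (mod 11).
    The inverse of 8 mod 11 is 7 (since 8·7 = 56 = 5·11 + 1), so t ≡ 7·3 = 21 ≡ 10 (mod 11).
    Then x = 13 + 19·10 = 203, valid modulo lcm(19, 11) = 209: x ≡ 203 (mod 209).
  Combine with x ≡ 8 (mod 13); new modulus lcm = 2717.
    Write x = 203 + 209·t and substitute into x ≡ 8 (mod 13): 209·t ≡ 8 − 203 = -195 (mod 13).
    Reduce coefficients mod 13: 1·t ≡ 0 (mod 13).
    So t ≡ 0 (mod 13).
    Then x = 203 + 209·0 = 203, valid modulo lcm(209, 13) = 2717: x ≡ 203 (mod 2717).
  Combine with x ≡ 1 (mod 4); new modulus lcm = 10868.
    Write x = 203 + 2717·t and substitute into x ≡ 1 (mod 4): 2717·t ≡ 1 − 203 = -202 (mod 4).
    Reduce coefficients mod 4: 1·t ≡ 2 (mod 4).
    So t ≡ 2 (mod 4).
    Then x = 203 + 2717·2 = 5637, valid modulo lcm(2717, 4) = 10868: x ≡ 5637 (mod 10868).
Verify against each original: 5637 mod 19 = 13, 5637 mod 11 = 5, 5637 mod 13 = 8, 5637 mod 4 = 1.

x ≡ 5637 (mod 10868).


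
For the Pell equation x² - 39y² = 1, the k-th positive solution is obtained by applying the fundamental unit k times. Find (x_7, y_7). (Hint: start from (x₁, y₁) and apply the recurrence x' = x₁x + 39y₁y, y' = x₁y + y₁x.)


Step 1: Find the fundamental solution (x₁, y₁) of x² - 39y² = 1.
  Expand √39 as a continued fraction. a₀ = ⌊√39⌋ = 6; iterate m_{k+1} = d_k·a_k − m_k, d_{k+1} = (39 − m_{k+1}²)/d_k, a_{k+1} = ⌊(a₀ + m_{k+1})/d_{k+1}⌋ (starting m₀ = 0, d₀ = 1), with convergents p_k = a_k·p_{k-1} + p_{k-2}, q_k = a_k·q_{k-1} + q_{k-2} (p₋₁ = 1, q₋₁ = 0):
  k = 0: a₀ = 6; p₀/q₀ = 6/1; p₀² − 39·q₀² = 36 − 39 = -3.
  k = 1: m = 6, d = 3, a = ⌊(6 + 6)/3⌋ = 4; p/q = (4·6 + 1)/(4·1 + 0) = 25/4; p² − 39·q² = 625 − 624 = 1.
  The first convergent with p² − 39·q² = 1 gives the fundamental solution (x₁, y₁) = (25, 4).
Step 2: Apply the recurrence (x_{n+1}, y_{n+1}) = (x₁x_n + 39y₁y_n, x₁y_n + y₁x_n) repeatedly.
  From (x_1, y_1) = (25, 4): x_2 = 25·25 + 39·4·4 = 1249; y_2 = 25·4 + 4·25 = 200.
  From (x_2, y_2) = (1249, 200): x_3 = 25·1249 + 39·4·200 = 62425; y_3 = 25·200 + 4·1249 = 9996.
  From (x_3, y_3) = (62425, 9996): x_4 = 25·62425 + 39·4·9996 = 3120001; y_4 = 25·9996 + 4·62425 = 499600.
  From (x_4, y_4) = (3120001, 499600): x_5 = 25·3120001 + 39·4·499600 = 155937625; y_5 = 25·499600 + 4·3120001 = 24970004.
  From (x_5, y_5) = (155937625, 24970004): x_6 = 25·155937625 + 39·4·24970004 = 7793761249; y_6 = 25·24970004 + 4·155937625 = 1248000600.
  From (x_6, y_6) = (7793761249, 1248000600): x_7 = 25·7793761249 + 39·4·1248000600 = 389532124825; y_7 = 25·1248000600 + 4·7793761249 = 62375059996.
Step 3: Verify x_7² - 39·y_7² = 151735276270679381280625 - 151735276270679381280624 = 1 (should be 1). ✓

(x_1, y_1) = (25, 4); (x_7, y_7) = (389532124825, 62375059996).


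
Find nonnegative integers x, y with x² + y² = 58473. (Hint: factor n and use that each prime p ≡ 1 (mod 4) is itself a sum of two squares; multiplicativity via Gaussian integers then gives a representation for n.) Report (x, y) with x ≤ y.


Step 1: Factor n = 58473 = 3^2 · 73 · 89.
Step 2: Check the mod-4 condition on each prime factor: 3 ≡ 3 (mod 4), exponent 2 (must be even); 73 ≡ 1 (mod 4), exponent 1; 89 ≡ 1 (mod 4), exponent 1.
All primes ≡ 3 (mod 4) appear to even exponent (or don't appear), so by the two-squares theorem n IS expressible as a sum of two squares.
Step 3: Build a representation. Group n = k² · m with k = 3 and m = 73 · 89 = 6497 (a product of primes ≡ 1 (mod 4)); a representation of m scales to one of n via (k·x)² + (k·y)² = k²(x² + y²). Each prime p ≡ 1 (mod 4) is itself a sum of two squares; find a² by testing p − a² for a perfect square:
  73: 73 − 1² = 72, 73 − 2² = 69, 73 − 3² = 64 = 8² ⇒ 73 = 3² + 8².
  89: 89 − 1² = 88, 89 − 2² = 85, 89 − 3² = 80, 89 − 4² = 73, 89 − 5² = 64 = 8² ⇒ 89 = 5² + 8².
  Combine using the Brahmagupta–Fibonacci identity (a² + b²)(c² + d²) = (ac − bd)² + (ad + bc)² = (ac + bd)² + (ad − bc)²:
  73 · 89 = 6497: from (3² + 8²)(5² + 8²), take (3·5 − 8·8, 3·8 + 8·5) = (15 − 64, 24 + 40) = (-49, 64); dropping signs (only squares matter) gives (49, 64); check 49² + 64² = 2401 + 4096 = 6497 ✓.
  Scale by k = 3: (3·49, 3·64) = (147, 192).
Step 4: Order so x ≤ y and verify: 147² + 192² = 21609 + 36864 = 58473 = n. ✓

n = 58473 = 147² + 192² (one valid representation with x ≤ y).


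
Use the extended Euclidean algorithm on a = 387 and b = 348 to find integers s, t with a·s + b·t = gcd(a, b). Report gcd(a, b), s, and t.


Euclidean algorithm on (387, 348) — divide until remainder is 0:
  387 = 1 · 348 + 39
  348 = 8 · 39 + 36
  39 = 1 · 36 + 3
  36 = 12 · 3 + 0
gcd(387, 348) = 3.
Track Bezout coefficients alongside the remainders: start with r₀ = 387 = a·1 + b·0 (s = 1, t = 0) and r₁ = 348 = a·0 + b·1 (s = 0, t = 1); each new remainder r_{k+1} = r_{k-1} − q_k·r_k inherits s_{k+1} = s_{k-1} − q_k·s_k, t_{k+1} = t_{k-1} − q_k·t_k, so r_k = a·s_k + b·t_k at every step:
  q = 1: r = 39, s = 1 − 1·0 = 1, t = 0 − 1·1 = -1  (check: 387·1 + 348·(-1) = 39)
  q = 8: r = 36, s = 0 − 8·1 = -8, t = 1 − 8·(-1) = 9  (check: 387·(-8) + 348·9 = 36)
  q = 1: r = 3, s = 1 − 1·(-8) = 9, t = -1 − 1·9 = -10  (check: 387·9 + 348·(-10) = 3)
The row with r = 3 (the gcd) gives the Bezout coefficients s = 9, t = -10.
Result: 387 · (9) + 348 · (-10) = 3.

gcd(387, 348) = 3; s = 9, t = -10 (check: 387·9 + 348·(-10) = 3).


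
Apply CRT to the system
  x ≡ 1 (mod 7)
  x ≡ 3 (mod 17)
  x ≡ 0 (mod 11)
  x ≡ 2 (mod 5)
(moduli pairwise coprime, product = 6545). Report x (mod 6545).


Product of moduli M = 7 · 17 · 11 · 5 = 6545.
Merge one congruence at a time:
  Start: x ≡ 1 (mod 7).
  Combine with x ≡ 3 (mod 17); new modulus lcm = 119.
    Write x = 1 + 7·t and substitute into x ≡ 3 (mod 17): 7·t ≡ 3 − 1 = 2 (mod 17).
    The inverse of 7 mod 17 is 5 (since 7·5 = 35 = 2·17 + 1), so t ≡ 5·2 = 10 ≡ 10 (mod 17).
    Then x = 1 + 7·10 = 71, valid modulo lcm(7, 17) = 119: x ≡ 71 (mod 119).
  Combine with x ≡ 0 (mod 11); new modulus lcm = 1309.
    Write x = 71 + 119·t and substitute into x ≡ 0 (mod 11): 119·t ≡ 0 − 71 = -71 (mod 11).
    Reduce coefficients mod 11: 9·t ≡ 6 (mod 11).
    The inverse of 9 mod 11 is 5 (since 9·5 = 45 = 4·11 + 1), so t ≡ 5·6 = 30 ≡ 8 (mod 11).
    Then x = 71 + 119·8 = 1023, valid modulo lcm(119, 11) = 1309: x ≡ 1023 (mod 1309).
  Combine with x ≡ 2 (mod 5); new modulus lcm = 6545.
    Write x = 1023 + 1309·t and substitute into x ≡ 2 (mod 5): 1309·t ≡ 2 − 1023 = -1021 (mod 5).
    Reduce coefficients mod 5: 4·t ≡ 4 (mod 5).
    The inverse of 4 mod 5 is 4 (since 4·4 = 16 = 3·5 + 1), so t ≡ 4·4 = 16 ≡ 1 (mod 5).
    Then x = 1023 + 1309·1 = 2332, valid modulo lcm(1309, 5) = 6545: x ≡ 2332 (mod 6545).
Verify against each original: 2332 mod 7 = 1, 2332 mod 17 = 3, 2332 mod 11 = 0, 2332 mod 5 = 2.

x ≡ 2332 (mod 6545).


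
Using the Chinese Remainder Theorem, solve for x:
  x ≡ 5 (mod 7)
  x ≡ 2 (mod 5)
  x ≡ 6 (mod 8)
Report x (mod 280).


Moduli 7, 5, 8 are pairwise coprime; by CRT there is a unique solution modulo M = 7 · 5 · 8 = 280.
Solve pairwise, accumulating the modulus:
  Start with x ≡ 5 (mod 7).
  Combine with x ≡ 2 (mod 5): since gcd(7, 5) = 1, we get a unique residue mod 35.
    Write x = 5 + 7·t and substitute into x ≡ 2 (mod 5): 7·t ≡ 2 − 5 = -3 (mod 5).
    Reduce coefficients mod 5: 2·t ≡ 2 (mod 5).
    The inverse of 2 mod 5 is 3 (since 2·3 = 6 = 1·5 + 1), so t ≡ 3·2 = 6 ≡ 1 (mod 5).
    Then x = 5 + 7·1 = 12, valid modulo lcm(7, 5) = 35: x ≡ 12 (mod 35).
  Combine with x ≡ 6 (mod 8): since gcd(35, 8) = 1, we get a unique residue mod 280.
    Write x = 12 + 35·t and substitute into x ≡ 6 (mod 8): 35·t ≡ 6 − 12 = -6 (mod 8).
    Reduce coefficients mod 8: 3·t ≡ 2 (mod 8).
    The inverse of 3 mod 8 is 3 (since 3·3 = 9 = 1·8 + 1), so t ≡ 3·2 = 6 ≡ 6 (mod 8).
    Then x = 12 + 35·6 = 222, valid modulo lcm(35, 8) = 280: x ≡ 222 (mod 280).
Verify: 222 mod 7 = 5 ✓, 222 mod 5 = 2 ✓, 222 mod 8 = 6 ✓.

x ≡ 222 (mod 280).


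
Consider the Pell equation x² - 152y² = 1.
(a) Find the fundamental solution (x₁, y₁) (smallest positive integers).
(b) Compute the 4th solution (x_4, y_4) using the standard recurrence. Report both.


Step 1: Find the fundamental solution (x₁, y₁) of x² - 152y² = 1.
  Expand √152 as a continued fraction. a₀ = ⌊√152⌋ = 12; iterate m_{k+1} = d_k·a_k − m_k, d_{k+1} = (152 − m_{k+1}²)/d_k, a_{k+1} = ⌊(a₀ + m_{k+1})/d_{k+1}⌋ (starting m₀ = 0, d₀ = 1), with convergents p_k = a_k·p_{k-1} + p_{k-2}, q_k = a_k·q_{k-1} + q_{k-2} (p₋₁ = 1, q₋₁ = 0):
  k = 0: a₀ = 12; p₀/q₀ = 12/1; p₀² − 152·q₀² = 144 − 152 = -8.
  k = 1: m = 12, d = 8, a = ⌊(12 + 12)/8⌋ = 3; p/q = (3·12 + 1)/(3·1 + 0) = 37/3; p² − 152·q² = 1369 − 1368 = 1.
  The first convergent with p² − 152·q² = 1 gives the fundamental solution (x₁, y₁) = (37, 3).
Step 2: Apply the recurrence (x_{n+1}, y_{n+1}) = (x₁x_n + 152y₁y_n, x₁y_n + y₁x_n) repeatedly.
  From (x_1, y_1) = (37, 3): x_2 = 37·37 + 152·3·3 = 2737; y_2 = 37·3 + 3·37 = 222.
  From (x_2, y_2) = (2737, 222): x_3 = 37·2737 + 152·3·222 = 202501; y_3 = 37·222 + 3·2737 = 16425.
  From (x_3, y_3) = (202501, 16425): x_4 = 37·202501 + 152·3·16425 = 14982337; y_4 = 37·16425 + 3·202501 = 1215228.
Step 3: Verify x_4² - 152·y_4² = 224470421981569 - 224470421981568 = 1 (should be 1). ✓

(x_1, y_1) = (37, 3); (x_4, y_4) = (14982337, 1215228).


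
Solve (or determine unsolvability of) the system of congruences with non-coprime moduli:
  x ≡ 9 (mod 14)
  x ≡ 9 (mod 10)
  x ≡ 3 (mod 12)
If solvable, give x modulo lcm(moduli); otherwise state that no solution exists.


Moduli 14, 10, 12 are not pairwise coprime, so CRT works modulo lcm(m_i) when all pairwise compatibility conditions hold.
Pairwise compatibility: gcd(m_i, m_j) must divide a_i - a_j for every pair.
Merge one congruence at a time:
  Start: x ≡ 9 (mod 14).
  Combine with x ≡ 9 (mod 10): gcd(14, 10) = 2; 9 - 9 = 0, which IS divisible by 2, so compatible.
    Write x = 9 + 14·t and substitute into x ≡ 9 (mod 10): 14·t ≡ 9 − 9 = 0 (mod 10).
    Divide the congruence (and modulus) by g = 2: 7·t ≡ 0 (mod 5).
    Reduce coefficients mod 5: 2·t ≡ 0 (mod 5).
    The inverse of 2 mod 5 is 3 (since 2·3 = 6 = 1·5 + 1), so t ≡ 3·0 = 0 ≡ 0 (mod 5).
    Then x = 9 + 14·0 = 9, valid modulo lcm(14, 10) = 70: x ≡ 9 (mod 70).
  Combine with x ≡ 3 (mod 12): gcd(70, 12) = 2; 3 - 9 = -6, which IS divisible by 2, so compatible.
    Write x = 9 + 70·t and substitute into x ≡ 3 (mod 12): 70·t ≡ 3 − 9 = -6 (mod 12).
    Divide the congruence (and modulus) by g = 2: 35·t ≡ -3 (mod 6).
    Reduce coefficients mod 6: 5·t ≡ 3 (mod 6).
    The inverse of 5 mod 6 is 5 (since 5·5 = 25 = 4·6 + 1), so t ≡ 5·3 = 15 ≡ 3 (mod 6).
    Then x = 9 + 70·3 = 219, valid modulo lcm(70, 12) = 420: x ≡ 219 (mod 420).
Verify: 219 mod 14 = 9, 219 mod 10 = 9, 219 mod 12 = 3.

x ≡ 219 (mod 420).


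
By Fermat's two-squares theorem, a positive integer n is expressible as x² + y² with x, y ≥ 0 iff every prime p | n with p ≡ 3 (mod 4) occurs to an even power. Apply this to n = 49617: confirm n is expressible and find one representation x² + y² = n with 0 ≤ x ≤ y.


Step 1: Factor n = 49617 = 3^2 · 37 · 149.
Step 2: Check the mod-4 condition on each prime factor: 3 ≡ 3 (mod 4), exponent 2 (must be even); 37 ≡ 1 (mod 4), exponent 1; 149 ≡ 1 (mod 4), exponent 1.
All primes ≡ 3 (mod 4) appear to even exponent (or don't appear), so by the two-squares theorem n IS expressible as a sum of two squares.
Step 3: Build a representation. Group n = k² · m with k = 3 and m = 37 · 149 = 5513 (a product of primes ≡ 1 (mod 4)); a representation of m scales to one of n via (k·x)² + (k·y)² = k²(x² + y²). Each prime p ≡ 1 (mod 4) is itself a sum of two squares; find a² by testing p − a² for a perfect square:
  37: 37 − 1² = 36 = 6² ⇒ 37 = 1² + 6².
  149: 149 − 1² = 148, 149 − 2² = 145, 149 − 3² = 140, 149 − 4² = 133, 149 − 5² = 124, 149 − 6² = 113, 149 − 7² = 100 = 10² ⇒ 149 = 7² + 10².
  Combine using the Brahmagupta–Fibonacci identity (a² + b²)(c² + d²) = (ac − bd)² + (ad + bc)² = (ac + bd)² + (ad − bc)²:
  37 · 149 = 5513: from (1² + 6²)(7² + 10²), take (1·7 − 6·10, 1·10 + 6·7) = (7 − 60, 10 + 42) = (-53, 52); dropping signs (only squares matter) gives (53, 52); check 53² + 52² = 2809 + 2704 = 5513 ✓.
  Scale by k = 3: (3·53, 3·52) = (159, 156).
Step 4: Order so x ≤ y and verify: 156² + 159² = 24336 + 25281 = 49617 = n. ✓

n = 49617 = 156² + 159² (one valid representation with x ≤ y).


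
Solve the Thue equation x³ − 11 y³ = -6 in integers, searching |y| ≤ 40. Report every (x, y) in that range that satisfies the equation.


The equation is x³ - 11y³ = -6. For fixed y, x³ = 11·y³ − 6, so a solution requires the RHS to be a perfect cube.
Strategy: iterate y from -40 to 40, compute RHS = 11·y³ − 6, and check whether it is a (positive or negative) perfect cube.
Check small values of y:
  y = 0: RHS = -6 is not a perfect cube.
  y = 1: RHS = 5 is not a perfect cube.
  y = -1: RHS = -17 is not a perfect cube.
  y = 2: RHS = 82 is not a perfect cube.
  y = -2: RHS = -94 is not a perfect cube.
  y = 3: RHS = 291 is not a perfect cube.
  y = -3: RHS = -303 is not a perfect cube.
Continuing the search up to |y| = 40 finds no solutions either.
No (x, y) in the scanned range satisfies the equation.

No integer solutions with |y| ≤ 40.


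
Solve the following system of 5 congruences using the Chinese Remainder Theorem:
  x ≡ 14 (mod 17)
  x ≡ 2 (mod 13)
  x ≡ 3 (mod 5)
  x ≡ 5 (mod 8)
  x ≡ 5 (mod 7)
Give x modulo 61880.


Product of moduli M = 17 · 13 · 5 · 8 · 7 = 61880.
Merge one congruence at a time:
  Start: x ≡ 14 (mod 17).
  Combine with x ≡ 2 (mod 13); new modulus lcm = 221.
    Write x = 14 + 17·t and substitute into x ≡ 2 (mod 13): 17·t ≡ 2 − 14 = -12 (mod 13).
    Reduce coefficients mod 13: 4·t ≡ 1 (mod 13).
    The inverse of 4 mod 13 is 10 (since 4·10 = 40 = 3·13 + 1), so t ≡ 10·1 = 10 ≡ 10 (mod 13).
    Then x = 14 + 17·10 = 184, valid modulo lcm(17, 13) = 221: x ≡ 184 (mod 221).
  Combine with x ≡ 3 (mod 5); new modulus lcm = 1105.
    Write x = 184 + 221·t and substitute into x ≡ 3 (mod 5): 221·t ≡ 3 − 184 = -181 (mod 5).
    Reduce coefficients mod 5: 1·t ≡ 4 (mod 5).
    So t ≡ 4 (mod 5).
    Then x = 184 + 221·4 = 1068, valid modulo lcm(221, 5) = 1105: x ≡ 1068 (mod 1105).
  Combine with x ≡ 5 (mod 8); new modulus lcm = 8840.
    Write x = 1068 + 1105·t and substitute into x ≡ 5 (mod 8): 1105·t ≡ 5 − 1068 = -1063 (mod 8).
    Reduce coefficients mod 8: 1·t ≡ 1 (mod 8).
    So t ≡ 1 (mod 8).
    Then x = 1068 + 1105·1 = 2173, valid modulo lcm(1105, 8) = 8840: x ≡ 2173 (mod 8840).
  Combine with x ≡ 5 (mod 7); new modulus lcm = 61880.
    Write x = 2173 + 8840·t and substitute into x ≡ 5 (mod 7): 8840·t ≡ 5 − 2173 = -2168 (mod 7).
    Reduce coefficients mod 7: 6·t ≡ 2 (mod 7).
    The inverse of 6 mod 7 is 6 (since 6·6 = 36 = 5·7 + 1), so t ≡ 6·2 = 12 ≡ 5 (mod 7).
    Then x = 2173 + 8840·5 = 46373, valid modulo lcm(8840, 7) = 61880: x ≡ 46373 (mod 61880).
Verify against each original: 46373 mod 17 = 14, 46373 mod 13 = 2, 46373 mod 5 = 3, 46373 mod 8 = 5, 46373 mod 7 = 5.

x ≡ 46373 (mod 61880).


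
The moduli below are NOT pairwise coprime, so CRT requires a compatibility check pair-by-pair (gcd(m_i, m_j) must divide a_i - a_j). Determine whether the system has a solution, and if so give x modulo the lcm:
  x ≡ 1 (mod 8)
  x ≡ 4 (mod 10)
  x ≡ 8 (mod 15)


Moduli 8, 10, 15 are not pairwise coprime, so CRT works modulo lcm(m_i) when all pairwise compatibility conditions hold.
Pairwise compatibility: gcd(m_i, m_j) must divide a_i - a_j for every pair.
Merge one congruence at a time:
  Start: x ≡ 1 (mod 8).
  Combine with x ≡ 4 (mod 10): gcd(8, 10) = 2, and 4 - 1 = 3 is NOT divisible by 2.
    ⇒ system is inconsistent (no integer solution).

No solution (the system is inconsistent).
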